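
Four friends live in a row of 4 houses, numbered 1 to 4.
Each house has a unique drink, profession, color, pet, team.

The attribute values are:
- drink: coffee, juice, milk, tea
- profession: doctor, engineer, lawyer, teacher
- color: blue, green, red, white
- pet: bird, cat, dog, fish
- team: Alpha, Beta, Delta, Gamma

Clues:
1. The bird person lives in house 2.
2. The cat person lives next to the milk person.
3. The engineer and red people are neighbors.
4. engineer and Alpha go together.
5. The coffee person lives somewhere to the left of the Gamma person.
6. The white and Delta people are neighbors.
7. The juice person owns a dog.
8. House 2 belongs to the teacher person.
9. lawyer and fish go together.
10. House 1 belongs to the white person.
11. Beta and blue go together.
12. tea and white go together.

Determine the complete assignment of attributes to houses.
Solution:

House | Drink | Profession | Color | Pet | Team
-----------------------------------------------
  1   | tea | engineer | white | cat | Alpha
  2   | milk | teacher | red | bird | Delta
  3   | coffee | lawyer | blue | fish | Beta
  4   | juice | doctor | green | dog | Gamma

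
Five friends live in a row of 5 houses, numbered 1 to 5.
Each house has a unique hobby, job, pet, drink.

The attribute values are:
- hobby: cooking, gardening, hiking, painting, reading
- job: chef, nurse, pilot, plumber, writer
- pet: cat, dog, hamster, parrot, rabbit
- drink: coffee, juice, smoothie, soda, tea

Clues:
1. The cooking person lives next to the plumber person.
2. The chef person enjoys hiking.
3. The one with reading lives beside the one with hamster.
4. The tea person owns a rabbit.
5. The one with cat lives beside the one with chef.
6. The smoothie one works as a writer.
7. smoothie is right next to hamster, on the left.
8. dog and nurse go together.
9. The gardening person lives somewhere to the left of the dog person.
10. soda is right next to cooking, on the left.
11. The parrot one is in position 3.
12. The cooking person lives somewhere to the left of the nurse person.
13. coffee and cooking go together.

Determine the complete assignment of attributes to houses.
Solution:

House | Hobby | Job | Pet | Drink
---------------------------------
  1   | reading | writer | cat | smoothie
  2   | hiking | chef | hamster | soda
  3   | cooking | pilot | parrot | coffee
  4   | gardening | plumber | rabbit | tea
  5   | painting | nurse | dog | juice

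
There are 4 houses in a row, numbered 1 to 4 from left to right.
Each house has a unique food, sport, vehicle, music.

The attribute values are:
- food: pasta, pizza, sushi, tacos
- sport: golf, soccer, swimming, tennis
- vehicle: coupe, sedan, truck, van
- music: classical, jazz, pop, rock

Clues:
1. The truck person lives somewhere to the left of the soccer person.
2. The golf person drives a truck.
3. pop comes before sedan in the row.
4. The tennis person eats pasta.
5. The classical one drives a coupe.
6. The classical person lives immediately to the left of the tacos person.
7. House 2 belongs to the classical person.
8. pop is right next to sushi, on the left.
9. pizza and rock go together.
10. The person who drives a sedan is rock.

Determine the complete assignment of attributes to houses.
Solution:

House | Food | Sport | Vehicle | Music
--------------------------------------
  1   | pasta | tennis | van | pop
  2   | sushi | swimming | coupe | classical
  3   | tacos | golf | truck | jazz
  4   | pizza | soccer | sedan | rock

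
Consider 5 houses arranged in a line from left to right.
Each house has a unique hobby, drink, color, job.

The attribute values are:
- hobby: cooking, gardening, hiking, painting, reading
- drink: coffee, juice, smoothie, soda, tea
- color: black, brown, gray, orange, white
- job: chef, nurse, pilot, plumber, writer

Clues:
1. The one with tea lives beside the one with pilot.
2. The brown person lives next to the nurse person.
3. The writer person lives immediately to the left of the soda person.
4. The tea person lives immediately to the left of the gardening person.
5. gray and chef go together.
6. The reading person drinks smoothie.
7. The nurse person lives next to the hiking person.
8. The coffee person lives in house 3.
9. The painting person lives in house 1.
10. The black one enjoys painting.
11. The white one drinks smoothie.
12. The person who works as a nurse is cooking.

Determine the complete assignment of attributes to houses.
Solution:

House | Hobby | Drink | Color | Job
-----------------------------------
  1   | painting | tea | black | writer
  2   | gardening | soda | brown | pilot
  3   | cooking | coffee | orange | nurse
  4   | hiking | juice | gray | chef
  5   | reading | smoothie | white | plumber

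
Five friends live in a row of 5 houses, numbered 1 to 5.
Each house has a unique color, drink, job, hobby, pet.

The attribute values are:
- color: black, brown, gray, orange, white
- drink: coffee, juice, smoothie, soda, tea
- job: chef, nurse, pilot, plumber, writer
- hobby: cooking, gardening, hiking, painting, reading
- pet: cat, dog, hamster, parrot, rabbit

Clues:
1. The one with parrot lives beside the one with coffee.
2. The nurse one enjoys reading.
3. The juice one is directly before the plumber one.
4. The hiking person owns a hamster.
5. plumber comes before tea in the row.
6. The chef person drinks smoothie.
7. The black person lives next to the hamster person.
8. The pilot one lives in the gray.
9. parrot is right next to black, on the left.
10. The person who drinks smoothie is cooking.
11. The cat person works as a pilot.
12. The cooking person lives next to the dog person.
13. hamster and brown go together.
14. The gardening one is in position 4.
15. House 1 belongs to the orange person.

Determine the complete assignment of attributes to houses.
Solution:

House | Color | Drink | Job | Hobby | Pet
-----------------------------------------
  1   | orange | smoothie | chef | cooking | parrot
  2   | black | coffee | nurse | reading | dog
  3   | brown | juice | writer | hiking | hamster
  4   | white | soda | plumber | gardening | rabbit
  5   | gray | tea | pilot | painting | cat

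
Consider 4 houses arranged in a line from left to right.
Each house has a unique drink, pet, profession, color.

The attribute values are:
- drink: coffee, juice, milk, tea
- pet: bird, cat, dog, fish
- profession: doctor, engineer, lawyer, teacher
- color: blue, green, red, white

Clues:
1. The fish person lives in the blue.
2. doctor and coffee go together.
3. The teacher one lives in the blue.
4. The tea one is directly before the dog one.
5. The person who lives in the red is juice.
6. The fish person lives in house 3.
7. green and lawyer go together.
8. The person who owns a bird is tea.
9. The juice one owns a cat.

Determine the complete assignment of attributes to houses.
Solution:

House | Drink | Pet | Profession | Color
----------------------------------------
  1   | tea | bird | lawyer | green
  2   | coffee | dog | doctor | white
  3   | milk | fish | teacher | blue
  4   | juice | cat | engineer | red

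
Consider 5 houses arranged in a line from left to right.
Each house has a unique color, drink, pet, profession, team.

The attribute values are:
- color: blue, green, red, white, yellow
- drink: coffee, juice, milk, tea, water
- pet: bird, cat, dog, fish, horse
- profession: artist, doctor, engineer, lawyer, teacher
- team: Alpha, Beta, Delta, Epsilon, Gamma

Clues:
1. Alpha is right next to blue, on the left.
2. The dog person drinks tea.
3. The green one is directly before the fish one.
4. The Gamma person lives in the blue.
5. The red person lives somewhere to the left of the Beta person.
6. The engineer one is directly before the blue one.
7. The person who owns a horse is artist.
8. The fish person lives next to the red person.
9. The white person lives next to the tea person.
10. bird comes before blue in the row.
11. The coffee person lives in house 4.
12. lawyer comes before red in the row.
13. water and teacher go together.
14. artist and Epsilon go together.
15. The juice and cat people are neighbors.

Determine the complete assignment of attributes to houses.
Solution:

House | Color | Drink | Pet | Profession | Team
-----------------------------------------------
  1   | green | milk | bird | engineer | Alpha
  2   | blue | juice | fish | lawyer | Gamma
  3   | red | water | cat | teacher | Delta
  4   | white | coffee | horse | artist | Epsilon
  5   | yellow | tea | dog | doctor | Beta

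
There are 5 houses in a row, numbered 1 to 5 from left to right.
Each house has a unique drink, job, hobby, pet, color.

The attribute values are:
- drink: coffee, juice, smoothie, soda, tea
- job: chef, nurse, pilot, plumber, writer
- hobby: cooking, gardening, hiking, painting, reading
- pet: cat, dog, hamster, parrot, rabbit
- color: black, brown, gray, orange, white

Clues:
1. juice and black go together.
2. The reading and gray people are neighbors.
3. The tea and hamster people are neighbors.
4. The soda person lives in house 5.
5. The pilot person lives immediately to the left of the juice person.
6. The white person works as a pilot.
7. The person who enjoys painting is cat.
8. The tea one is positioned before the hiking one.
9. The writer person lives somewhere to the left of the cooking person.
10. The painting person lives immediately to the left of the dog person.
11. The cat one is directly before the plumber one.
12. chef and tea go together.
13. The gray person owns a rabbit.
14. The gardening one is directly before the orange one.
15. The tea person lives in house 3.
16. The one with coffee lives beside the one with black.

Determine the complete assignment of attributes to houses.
Solution:

House | Drink | Job | Hobby | Pet | Color
-----------------------------------------
  1   | coffee | pilot | painting | cat | white
  2   | juice | plumber | reading | dog | black
  3   | tea | chef | gardening | rabbit | gray
  4   | smoothie | writer | hiking | hamster | orange
  5   | soda | nurse | cooking | parrot | brown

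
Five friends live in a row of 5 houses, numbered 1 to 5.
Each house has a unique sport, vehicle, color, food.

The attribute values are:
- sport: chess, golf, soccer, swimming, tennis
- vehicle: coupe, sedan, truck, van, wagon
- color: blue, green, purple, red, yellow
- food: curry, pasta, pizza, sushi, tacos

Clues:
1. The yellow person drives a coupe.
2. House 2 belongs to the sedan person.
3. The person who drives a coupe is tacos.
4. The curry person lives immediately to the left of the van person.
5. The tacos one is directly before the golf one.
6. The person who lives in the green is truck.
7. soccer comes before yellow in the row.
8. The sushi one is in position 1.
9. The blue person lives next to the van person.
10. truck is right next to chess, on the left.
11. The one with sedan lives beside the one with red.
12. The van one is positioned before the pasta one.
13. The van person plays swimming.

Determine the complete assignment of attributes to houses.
Solution:

House | Sport | Vehicle | Color | Food
--------------------------------------
  1   | soccer | truck | green | sushi
  2   | chess | sedan | blue | curry
  3   | swimming | van | red | pizza
  4   | tennis | coupe | yellow | tacos
  5   | golf | wagon | purple | pasta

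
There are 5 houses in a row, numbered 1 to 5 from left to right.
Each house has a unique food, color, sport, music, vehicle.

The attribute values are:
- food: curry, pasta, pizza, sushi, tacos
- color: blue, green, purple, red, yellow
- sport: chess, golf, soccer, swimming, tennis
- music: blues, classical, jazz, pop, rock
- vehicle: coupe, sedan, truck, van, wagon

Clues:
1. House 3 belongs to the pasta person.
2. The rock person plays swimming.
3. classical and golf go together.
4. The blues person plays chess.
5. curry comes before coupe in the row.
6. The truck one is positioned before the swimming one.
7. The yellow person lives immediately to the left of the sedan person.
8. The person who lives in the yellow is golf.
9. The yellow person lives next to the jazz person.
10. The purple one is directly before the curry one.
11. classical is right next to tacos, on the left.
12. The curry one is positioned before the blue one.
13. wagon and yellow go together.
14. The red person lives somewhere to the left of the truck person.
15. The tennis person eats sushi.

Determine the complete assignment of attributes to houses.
Solution:

House | Food | Color | Sport | Music | Vehicle
----------------------------------------------
  1   | pizza | yellow | golf | classical | wagon
  2   | tacos | red | soccer | jazz | sedan
  3   | pasta | purple | chess | blues | truck
  4   | curry | green | swimming | rock | van
  5   | sushi | blue | tennis | pop | coupe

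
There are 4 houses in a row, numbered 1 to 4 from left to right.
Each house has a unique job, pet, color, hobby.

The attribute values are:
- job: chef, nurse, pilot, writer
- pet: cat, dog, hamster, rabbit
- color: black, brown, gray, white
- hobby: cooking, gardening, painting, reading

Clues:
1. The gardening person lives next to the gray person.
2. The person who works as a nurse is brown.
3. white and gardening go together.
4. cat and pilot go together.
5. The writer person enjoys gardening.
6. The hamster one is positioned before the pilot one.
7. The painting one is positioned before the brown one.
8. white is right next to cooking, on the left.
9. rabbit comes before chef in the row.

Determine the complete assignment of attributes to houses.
Solution:

House | Job | Pet | Color | Hobby
---------------------------------
  1   | writer | rabbit | white | gardening
  2   | chef | hamster | gray | cooking
  3   | pilot | cat | black | painting
  4   | nurse | dog | brown | reading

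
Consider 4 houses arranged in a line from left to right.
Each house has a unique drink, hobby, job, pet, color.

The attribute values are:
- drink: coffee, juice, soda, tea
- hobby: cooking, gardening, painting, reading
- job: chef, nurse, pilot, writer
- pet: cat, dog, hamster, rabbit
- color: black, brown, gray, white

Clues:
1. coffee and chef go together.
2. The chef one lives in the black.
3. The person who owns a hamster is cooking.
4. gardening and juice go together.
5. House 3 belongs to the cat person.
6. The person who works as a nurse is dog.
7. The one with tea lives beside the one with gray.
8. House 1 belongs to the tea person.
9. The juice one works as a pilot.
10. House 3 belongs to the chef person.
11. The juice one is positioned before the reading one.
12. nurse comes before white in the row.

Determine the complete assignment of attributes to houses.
Solution:

House | Drink | Hobby | Job | Pet | Color
-----------------------------------------
  1   | tea | painting | nurse | dog | brown
  2   | juice | gardening | pilot | rabbit | gray
  3   | coffee | reading | chef | cat | black
  4   | soda | cooking | writer | hamster | white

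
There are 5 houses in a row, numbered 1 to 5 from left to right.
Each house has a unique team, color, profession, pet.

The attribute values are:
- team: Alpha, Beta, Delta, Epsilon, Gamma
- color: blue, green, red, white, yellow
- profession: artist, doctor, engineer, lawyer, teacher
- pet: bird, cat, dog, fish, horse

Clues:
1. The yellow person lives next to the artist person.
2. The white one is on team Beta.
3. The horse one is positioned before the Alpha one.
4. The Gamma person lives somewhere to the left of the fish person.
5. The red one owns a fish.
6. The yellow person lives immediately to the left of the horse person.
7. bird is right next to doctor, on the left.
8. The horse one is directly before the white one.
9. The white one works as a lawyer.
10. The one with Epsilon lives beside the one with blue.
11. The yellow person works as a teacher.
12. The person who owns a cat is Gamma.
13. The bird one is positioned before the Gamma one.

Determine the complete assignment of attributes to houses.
Solution:

House | Team | Color | Profession | Pet
---------------------------------------
  1   | Epsilon | yellow | teacher | dog
  2   | Delta | blue | artist | horse
  3   | Beta | white | lawyer | bird
  4   | Gamma | green | doctor | cat
  5   | Alpha | red | engineer | fish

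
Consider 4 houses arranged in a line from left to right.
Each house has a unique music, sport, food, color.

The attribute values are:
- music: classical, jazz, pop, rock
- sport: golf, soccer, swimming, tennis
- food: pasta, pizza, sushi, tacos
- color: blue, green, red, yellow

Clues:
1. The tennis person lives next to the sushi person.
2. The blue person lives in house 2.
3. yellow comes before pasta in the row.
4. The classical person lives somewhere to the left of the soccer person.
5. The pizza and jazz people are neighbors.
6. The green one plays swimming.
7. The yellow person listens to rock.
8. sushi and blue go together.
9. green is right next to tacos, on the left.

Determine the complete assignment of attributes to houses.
Solution:

House | Music | Sport | Food | Color
------------------------------------
  1   | rock | tennis | pizza | yellow
  2   | jazz | golf | sushi | blue
  3   | classical | swimming | pasta | green
  4   | pop | soccer | tacos | red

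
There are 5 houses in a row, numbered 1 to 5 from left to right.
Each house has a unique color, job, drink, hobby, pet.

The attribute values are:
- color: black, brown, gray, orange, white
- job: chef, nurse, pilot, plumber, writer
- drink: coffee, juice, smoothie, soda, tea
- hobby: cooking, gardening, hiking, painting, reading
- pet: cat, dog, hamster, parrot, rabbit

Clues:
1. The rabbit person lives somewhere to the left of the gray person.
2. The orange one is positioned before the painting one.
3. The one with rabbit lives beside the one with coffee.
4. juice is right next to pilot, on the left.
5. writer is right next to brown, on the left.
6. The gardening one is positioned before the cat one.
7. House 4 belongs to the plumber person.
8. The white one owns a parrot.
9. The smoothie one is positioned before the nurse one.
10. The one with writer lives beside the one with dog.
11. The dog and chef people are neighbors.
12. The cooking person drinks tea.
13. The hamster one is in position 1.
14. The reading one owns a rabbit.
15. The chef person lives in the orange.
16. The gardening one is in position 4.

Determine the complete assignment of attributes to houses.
Solution:

House | Color | Job | Drink | Hobby | Pet
-----------------------------------------
  1   | black | writer | juice | hiking | hamster
  2   | brown | pilot | tea | cooking | dog
  3   | orange | chef | smoothie | reading | rabbit
  4   | white | plumber | coffee | gardening | parrot
  5   | gray | nurse | soda | painting | cat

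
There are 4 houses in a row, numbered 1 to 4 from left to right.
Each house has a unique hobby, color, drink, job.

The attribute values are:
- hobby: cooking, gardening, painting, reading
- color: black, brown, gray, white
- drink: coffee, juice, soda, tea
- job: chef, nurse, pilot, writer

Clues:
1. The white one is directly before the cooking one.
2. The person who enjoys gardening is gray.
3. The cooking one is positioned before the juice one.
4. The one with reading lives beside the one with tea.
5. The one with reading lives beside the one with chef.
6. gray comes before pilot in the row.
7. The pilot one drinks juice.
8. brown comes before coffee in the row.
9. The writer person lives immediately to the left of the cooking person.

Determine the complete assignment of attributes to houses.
Solution:

House | Hobby | Color | Drink | Job
-----------------------------------
  1   | reading | white | soda | writer
  2   | cooking | brown | tea | chef
  3   | gardening | gray | coffee | nurse
  4   | painting | black | juice | pilot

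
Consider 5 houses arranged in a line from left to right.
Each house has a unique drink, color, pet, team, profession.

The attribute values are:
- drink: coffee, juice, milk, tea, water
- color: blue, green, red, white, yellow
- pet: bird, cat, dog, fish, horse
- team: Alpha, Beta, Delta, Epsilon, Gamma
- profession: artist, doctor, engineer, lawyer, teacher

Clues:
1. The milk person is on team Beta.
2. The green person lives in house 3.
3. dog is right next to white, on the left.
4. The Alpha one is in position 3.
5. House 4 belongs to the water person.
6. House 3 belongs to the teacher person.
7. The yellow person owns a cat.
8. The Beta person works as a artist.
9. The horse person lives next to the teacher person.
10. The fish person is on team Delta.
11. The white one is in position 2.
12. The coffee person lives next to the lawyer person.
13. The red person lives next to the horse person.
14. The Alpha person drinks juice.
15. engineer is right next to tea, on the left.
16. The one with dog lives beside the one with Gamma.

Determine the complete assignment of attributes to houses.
Solution:

House | Drink | Color | Pet | Team | Profession
-----------------------------------------------
  1   | coffee | red | dog | Epsilon | engineer
  2   | tea | white | horse | Gamma | lawyer
  3   | juice | green | bird | Alpha | teacher
  4   | water | blue | fish | Delta | doctor
  5   | milk | yellow | cat | Beta | artist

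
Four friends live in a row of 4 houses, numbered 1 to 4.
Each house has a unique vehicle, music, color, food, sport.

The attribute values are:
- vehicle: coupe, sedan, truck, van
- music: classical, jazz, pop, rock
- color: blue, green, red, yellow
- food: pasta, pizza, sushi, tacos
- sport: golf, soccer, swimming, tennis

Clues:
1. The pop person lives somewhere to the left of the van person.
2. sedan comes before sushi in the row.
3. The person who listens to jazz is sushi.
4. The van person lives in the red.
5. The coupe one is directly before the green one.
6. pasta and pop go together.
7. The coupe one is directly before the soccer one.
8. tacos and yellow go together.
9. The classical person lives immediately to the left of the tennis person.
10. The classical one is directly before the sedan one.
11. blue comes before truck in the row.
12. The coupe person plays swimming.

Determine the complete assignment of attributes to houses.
Solution:

House | Vehicle | Music | Color | Food | Sport
----------------------------------------------
  1   | coupe | pop | blue | pasta | swimming
  2   | truck | classical | green | pizza | soccer
  3   | sedan | rock | yellow | tacos | tennis
  4   | van | jazz | red | sushi | golf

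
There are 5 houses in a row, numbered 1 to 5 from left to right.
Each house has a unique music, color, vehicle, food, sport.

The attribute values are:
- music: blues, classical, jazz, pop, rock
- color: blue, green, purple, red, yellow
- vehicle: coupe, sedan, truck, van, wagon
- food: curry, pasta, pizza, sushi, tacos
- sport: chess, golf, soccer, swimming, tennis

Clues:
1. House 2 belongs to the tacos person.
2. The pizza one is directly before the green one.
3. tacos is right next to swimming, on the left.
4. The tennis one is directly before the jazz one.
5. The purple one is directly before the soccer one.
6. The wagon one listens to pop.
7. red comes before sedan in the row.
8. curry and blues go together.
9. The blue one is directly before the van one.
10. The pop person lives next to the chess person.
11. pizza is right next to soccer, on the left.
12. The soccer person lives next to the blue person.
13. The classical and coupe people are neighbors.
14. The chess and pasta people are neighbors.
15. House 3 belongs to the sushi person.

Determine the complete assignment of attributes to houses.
Solution:

House | Music | Color | Vehicle | Food | Sport
----------------------------------------------
  1   | classical | purple | truck | pizza | tennis
  2   | jazz | green | coupe | tacos | soccer
  3   | pop | blue | wagon | sushi | swimming
  4   | blues | red | van | curry | chess
  5   | rock | yellow | sedan | pasta | golf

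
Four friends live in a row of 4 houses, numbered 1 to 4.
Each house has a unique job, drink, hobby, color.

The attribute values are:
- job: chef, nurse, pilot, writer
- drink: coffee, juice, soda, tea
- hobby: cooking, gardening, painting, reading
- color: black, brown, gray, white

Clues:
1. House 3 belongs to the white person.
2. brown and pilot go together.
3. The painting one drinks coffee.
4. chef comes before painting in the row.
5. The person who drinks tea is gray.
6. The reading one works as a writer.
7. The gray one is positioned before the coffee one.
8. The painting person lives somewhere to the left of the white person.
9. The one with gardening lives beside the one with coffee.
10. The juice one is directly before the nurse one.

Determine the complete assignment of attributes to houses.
Solution:

House | Job | Drink | Hobby | Color
-----------------------------------
  1   | chef | tea | gardening | gray
  2   | pilot | coffee | painting | brown
  3   | writer | juice | reading | white
  4   | nurse | soda | cooking | black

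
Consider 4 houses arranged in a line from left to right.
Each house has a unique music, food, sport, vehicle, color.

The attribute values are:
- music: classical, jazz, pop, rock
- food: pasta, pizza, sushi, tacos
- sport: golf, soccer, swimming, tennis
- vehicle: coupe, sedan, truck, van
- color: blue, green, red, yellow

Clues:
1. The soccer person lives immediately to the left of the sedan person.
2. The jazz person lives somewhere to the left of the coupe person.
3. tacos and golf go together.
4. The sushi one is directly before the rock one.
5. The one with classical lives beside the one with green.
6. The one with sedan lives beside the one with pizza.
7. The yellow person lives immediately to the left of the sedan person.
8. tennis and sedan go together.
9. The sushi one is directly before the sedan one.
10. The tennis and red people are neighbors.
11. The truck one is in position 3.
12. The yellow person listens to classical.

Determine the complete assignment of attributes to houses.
Solution:

House | Music | Food | Sport | Vehicle | Color
----------------------------------------------
  1   | classical | sushi | soccer | van | yellow
  2   | rock | pasta | tennis | sedan | green
  3   | jazz | pizza | swimming | truck | red
  4   | pop | tacos | golf | coupe | blue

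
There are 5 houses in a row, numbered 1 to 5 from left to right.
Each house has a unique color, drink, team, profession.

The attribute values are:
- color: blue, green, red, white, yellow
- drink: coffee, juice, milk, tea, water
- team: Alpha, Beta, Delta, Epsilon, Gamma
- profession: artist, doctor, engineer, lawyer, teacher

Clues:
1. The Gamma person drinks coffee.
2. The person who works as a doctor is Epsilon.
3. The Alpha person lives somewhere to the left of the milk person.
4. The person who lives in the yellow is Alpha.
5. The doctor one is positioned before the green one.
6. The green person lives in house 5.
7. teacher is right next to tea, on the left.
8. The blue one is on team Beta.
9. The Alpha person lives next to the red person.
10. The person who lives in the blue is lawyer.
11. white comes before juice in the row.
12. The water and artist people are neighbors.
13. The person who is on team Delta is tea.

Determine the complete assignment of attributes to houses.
Solution:

House | Color | Drink | Team | Profession
-----------------------------------------
  1   | yellow | water | Alpha | teacher
  2   | red | tea | Delta | artist
  3   | white | milk | Epsilon | doctor
  4   | blue | juice | Beta | lawyer
  5   | green | coffee | Gamma | engineer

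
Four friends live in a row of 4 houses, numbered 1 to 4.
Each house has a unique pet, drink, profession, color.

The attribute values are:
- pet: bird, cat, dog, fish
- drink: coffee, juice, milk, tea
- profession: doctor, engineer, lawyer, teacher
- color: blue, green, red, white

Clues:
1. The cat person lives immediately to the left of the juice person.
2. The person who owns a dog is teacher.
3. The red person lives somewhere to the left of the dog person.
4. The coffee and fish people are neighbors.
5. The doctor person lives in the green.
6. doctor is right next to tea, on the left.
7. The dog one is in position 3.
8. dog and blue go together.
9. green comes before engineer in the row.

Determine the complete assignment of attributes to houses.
Solution:

House | Pet | Drink | Profession | Color
----------------------------------------
  1   | cat | coffee | lawyer | red
  2   | fish | juice | doctor | green
  3   | dog | tea | teacher | blue
  4   | bird | milk | engineer | white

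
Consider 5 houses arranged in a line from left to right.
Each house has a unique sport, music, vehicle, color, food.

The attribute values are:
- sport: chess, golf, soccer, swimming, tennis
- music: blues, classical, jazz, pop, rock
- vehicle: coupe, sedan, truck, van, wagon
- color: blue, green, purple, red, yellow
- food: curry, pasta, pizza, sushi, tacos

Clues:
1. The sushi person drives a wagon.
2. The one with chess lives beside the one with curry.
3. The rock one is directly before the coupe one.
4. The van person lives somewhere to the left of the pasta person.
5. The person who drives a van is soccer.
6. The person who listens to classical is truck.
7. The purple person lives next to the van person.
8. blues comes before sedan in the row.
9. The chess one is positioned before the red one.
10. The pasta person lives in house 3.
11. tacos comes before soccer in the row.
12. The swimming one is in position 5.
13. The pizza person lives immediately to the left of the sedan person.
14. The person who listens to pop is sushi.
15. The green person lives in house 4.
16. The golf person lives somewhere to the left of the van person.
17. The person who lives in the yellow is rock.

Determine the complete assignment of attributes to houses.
Solution:

House | Sport | Music | Vehicle | Color | Food
----------------------------------------------
  1   | golf | classical | truck | purple | tacos
  2   | soccer | blues | van | blue | pizza
  3   | chess | rock | sedan | yellow | pasta
  4   | tennis | jazz | coupe | green | curry
  5   | swimming | pop | wagon | red | sushi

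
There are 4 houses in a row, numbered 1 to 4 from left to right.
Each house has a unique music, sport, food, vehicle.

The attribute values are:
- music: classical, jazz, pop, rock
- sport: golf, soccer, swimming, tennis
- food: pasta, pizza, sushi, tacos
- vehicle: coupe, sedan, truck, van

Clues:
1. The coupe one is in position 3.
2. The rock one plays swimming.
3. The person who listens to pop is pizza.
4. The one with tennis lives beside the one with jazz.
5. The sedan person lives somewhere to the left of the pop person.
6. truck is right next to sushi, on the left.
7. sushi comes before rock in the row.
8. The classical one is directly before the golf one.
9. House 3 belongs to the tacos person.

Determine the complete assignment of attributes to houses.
Solution:

House | Music | Sport | Food | Vehicle
--------------------------------------
  1   | classical | tennis | pasta | truck
  2   | jazz | golf | sushi | sedan
  3   | rock | swimming | tacos | coupe
  4   | pop | soccer | pizza | van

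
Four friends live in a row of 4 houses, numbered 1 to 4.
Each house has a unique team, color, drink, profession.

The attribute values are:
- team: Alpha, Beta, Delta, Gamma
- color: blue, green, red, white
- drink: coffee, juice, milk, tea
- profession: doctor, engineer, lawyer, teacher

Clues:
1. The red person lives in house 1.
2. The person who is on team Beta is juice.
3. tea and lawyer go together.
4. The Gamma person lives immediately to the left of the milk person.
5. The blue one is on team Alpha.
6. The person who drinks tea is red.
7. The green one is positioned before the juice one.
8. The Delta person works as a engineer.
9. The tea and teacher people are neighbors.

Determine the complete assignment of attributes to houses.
Solution:

House | Team | Color | Drink | Profession
-----------------------------------------
  1   | Gamma | red | tea | lawyer
  2   | Alpha | blue | milk | teacher
  3   | Delta | green | coffee | engineer
  4   | Beta | white | juice | doctor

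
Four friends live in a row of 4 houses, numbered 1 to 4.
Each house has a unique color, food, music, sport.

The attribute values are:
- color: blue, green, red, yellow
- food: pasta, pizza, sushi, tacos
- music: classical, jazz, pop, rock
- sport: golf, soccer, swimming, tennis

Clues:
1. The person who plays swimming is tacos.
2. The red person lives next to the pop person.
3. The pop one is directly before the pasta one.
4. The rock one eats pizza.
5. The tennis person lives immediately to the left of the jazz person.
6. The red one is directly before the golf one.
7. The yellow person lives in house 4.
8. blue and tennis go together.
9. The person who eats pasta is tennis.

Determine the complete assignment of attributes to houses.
Solution:

House | Color | Food | Music | Sport
------------------------------------
  1   | red | pizza | rock | soccer
  2   | green | sushi | pop | golf
  3   | blue | pasta | classical | tennis
  4   | yellow | tacos | jazz | swimming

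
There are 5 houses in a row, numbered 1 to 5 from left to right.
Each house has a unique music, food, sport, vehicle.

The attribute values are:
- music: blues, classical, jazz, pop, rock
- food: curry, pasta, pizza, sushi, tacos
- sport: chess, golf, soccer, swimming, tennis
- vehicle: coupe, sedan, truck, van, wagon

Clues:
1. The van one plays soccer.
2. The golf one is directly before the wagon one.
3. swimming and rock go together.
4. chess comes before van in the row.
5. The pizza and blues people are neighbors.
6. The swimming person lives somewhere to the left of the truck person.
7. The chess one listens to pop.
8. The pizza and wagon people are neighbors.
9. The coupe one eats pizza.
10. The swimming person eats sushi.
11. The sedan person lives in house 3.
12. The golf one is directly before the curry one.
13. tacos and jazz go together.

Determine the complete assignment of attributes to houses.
Solution:

House | Music | Food | Sport | Vehicle
--------------------------------------
  1   | classical | pizza | golf | coupe
  2   | blues | curry | tennis | wagon
  3   | rock | sushi | swimming | sedan
  4   | pop | pasta | chess | truck
  5   | jazz | tacos | soccer | van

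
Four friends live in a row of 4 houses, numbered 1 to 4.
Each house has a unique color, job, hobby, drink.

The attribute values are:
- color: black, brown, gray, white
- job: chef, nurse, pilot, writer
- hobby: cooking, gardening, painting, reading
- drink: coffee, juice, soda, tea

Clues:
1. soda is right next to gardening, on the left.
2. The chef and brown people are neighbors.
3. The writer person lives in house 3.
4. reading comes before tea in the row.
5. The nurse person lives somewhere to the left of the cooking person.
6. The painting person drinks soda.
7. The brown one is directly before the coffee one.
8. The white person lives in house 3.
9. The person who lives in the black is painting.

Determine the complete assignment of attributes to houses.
Solution:

House | Color | Job | Hobby | Drink
-----------------------------------
  1   | black | chef | painting | soda
  2   | brown | nurse | gardening | juice
  3   | white | writer | reading | coffee
  4   | gray | pilot | cooking | tea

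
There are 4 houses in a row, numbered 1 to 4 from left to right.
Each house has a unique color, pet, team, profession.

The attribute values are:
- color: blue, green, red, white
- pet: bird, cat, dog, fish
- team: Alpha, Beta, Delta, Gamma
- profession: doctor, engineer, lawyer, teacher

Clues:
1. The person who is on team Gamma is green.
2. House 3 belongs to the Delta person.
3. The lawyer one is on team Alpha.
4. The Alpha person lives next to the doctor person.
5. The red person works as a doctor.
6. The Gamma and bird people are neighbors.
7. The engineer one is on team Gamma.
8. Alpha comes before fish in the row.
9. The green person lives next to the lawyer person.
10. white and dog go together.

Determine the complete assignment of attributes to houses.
Solution:

House | Color | Pet | Team | Profession
---------------------------------------
  1   | green | cat | Gamma | engineer
  2   | blue | bird | Alpha | lawyer
  3   | red | fish | Delta | doctor
  4   | white | dog | Beta | teacher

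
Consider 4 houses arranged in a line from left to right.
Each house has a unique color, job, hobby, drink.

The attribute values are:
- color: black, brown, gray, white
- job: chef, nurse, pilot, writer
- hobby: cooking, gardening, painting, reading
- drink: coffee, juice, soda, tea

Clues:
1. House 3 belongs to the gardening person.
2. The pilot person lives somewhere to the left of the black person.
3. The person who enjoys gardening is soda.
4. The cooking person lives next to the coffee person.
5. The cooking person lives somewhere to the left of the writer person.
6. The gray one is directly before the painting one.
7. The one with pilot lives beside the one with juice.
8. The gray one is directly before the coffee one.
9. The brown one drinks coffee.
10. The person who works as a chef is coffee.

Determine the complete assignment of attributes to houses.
Solution:

House | Color | Job | Hobby | Drink
-----------------------------------
  1   | gray | nurse | cooking | tea
  2   | brown | chef | painting | coffee
  3   | white | pilot | gardening | soda
  4   | black | writer | reading | juice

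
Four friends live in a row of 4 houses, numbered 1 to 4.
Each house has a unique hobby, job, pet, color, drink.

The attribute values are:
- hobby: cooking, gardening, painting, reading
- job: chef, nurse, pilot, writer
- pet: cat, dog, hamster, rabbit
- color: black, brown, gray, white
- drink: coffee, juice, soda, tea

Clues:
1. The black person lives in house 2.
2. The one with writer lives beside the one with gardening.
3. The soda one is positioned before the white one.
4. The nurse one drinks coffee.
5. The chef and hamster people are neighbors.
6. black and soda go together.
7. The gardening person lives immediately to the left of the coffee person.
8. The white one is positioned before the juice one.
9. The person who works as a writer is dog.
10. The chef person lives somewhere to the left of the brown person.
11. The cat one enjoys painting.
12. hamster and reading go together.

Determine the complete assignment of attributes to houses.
Solution:

House | Hobby | Job | Pet | Color | Drink
-----------------------------------------
  1   | cooking | writer | dog | gray | tea
  2   | gardening | chef | rabbit | black | soda
  3   | reading | nurse | hamster | white | coffee
  4   | painting | pilot | cat | brown | juice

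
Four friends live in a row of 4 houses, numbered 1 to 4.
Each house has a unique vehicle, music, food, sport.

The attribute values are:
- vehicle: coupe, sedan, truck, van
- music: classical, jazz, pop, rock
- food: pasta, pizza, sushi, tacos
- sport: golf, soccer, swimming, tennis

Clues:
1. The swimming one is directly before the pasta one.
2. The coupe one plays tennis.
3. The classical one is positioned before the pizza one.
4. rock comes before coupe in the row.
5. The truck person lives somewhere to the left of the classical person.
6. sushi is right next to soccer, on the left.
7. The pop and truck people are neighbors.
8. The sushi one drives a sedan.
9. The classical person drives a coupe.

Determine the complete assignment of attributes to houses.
Solution:

House | Vehicle | Music | Food | Sport
--------------------------------------
  1   | sedan | pop | sushi | swimming
  2   | truck | rock | pasta | soccer
  3   | coupe | classical | tacos | tennis
  4   | van | jazz | pizza | golf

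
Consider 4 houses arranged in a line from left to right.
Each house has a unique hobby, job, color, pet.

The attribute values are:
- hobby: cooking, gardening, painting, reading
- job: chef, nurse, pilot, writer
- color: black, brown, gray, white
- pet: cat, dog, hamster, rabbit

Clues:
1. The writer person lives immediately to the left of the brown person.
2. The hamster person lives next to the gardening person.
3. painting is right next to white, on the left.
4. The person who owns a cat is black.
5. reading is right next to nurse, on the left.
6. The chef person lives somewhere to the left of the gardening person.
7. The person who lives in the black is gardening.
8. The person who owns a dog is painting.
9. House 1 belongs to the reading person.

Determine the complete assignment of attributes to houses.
Solution:

House | Hobby | Job | Color | Pet
---------------------------------
  1   | reading | writer | gray | rabbit
  2   | painting | nurse | brown | dog
  3   | cooking | chef | white | hamster
  4   | gardening | pilot | black | cat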